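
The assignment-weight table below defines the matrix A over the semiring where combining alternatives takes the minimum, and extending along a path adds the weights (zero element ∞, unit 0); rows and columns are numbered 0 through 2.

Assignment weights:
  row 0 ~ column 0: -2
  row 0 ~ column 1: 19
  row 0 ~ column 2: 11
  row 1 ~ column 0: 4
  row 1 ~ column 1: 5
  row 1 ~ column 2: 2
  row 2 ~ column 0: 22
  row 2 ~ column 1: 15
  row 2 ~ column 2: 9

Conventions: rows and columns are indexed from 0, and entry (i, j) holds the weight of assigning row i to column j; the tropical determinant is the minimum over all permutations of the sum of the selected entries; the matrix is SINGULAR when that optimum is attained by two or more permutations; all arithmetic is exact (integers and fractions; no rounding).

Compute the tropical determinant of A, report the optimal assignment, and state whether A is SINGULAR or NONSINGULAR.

σ = (0, 1, 2): (-2) + 5 + 9 = 12
σ = (0, 2, 1): (-2) + 2 + 15 = 15
σ = (1, 0, 2): 19 + 4 + 9 = 32
σ = (1, 2, 0): 19 + 2 + 22 = 43
σ = (2, 0, 1): 11 + 4 + 15 = 30
σ = (2, 1, 0): 11 + 5 + 22 = 38
Optimal value attained by: σ = (0, 1, 2).
Answer: det⊕(A) = 12; verdict: NONSINGULAR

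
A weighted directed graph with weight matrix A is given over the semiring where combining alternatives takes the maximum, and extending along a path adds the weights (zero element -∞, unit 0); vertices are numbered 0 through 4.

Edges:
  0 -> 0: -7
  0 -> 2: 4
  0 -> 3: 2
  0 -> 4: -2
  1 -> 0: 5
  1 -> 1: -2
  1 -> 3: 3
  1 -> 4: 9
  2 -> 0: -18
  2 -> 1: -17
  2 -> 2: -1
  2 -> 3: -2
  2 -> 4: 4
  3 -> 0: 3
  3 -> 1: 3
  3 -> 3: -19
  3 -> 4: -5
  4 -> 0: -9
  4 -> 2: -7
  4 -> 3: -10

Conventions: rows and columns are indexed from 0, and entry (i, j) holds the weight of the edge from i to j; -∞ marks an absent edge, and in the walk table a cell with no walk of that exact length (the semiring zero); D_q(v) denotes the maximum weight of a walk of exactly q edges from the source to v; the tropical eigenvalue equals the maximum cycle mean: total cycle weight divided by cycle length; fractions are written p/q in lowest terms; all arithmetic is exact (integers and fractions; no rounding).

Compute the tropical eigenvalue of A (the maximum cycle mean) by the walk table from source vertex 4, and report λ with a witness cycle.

q=0: [-∞, -∞, -∞, -∞, 0]
q=1: [-9, -∞, -7, -10, -∞]
q=2: [-7, -7, -5, -7, -3]
q=3: [-2, -4, -3, -4, 2]
q=4: [1, -1, 2, 0, 5]
q=5: [4, 3, 5, 3, 8]
Optimal cycle mean attained by: cycle 0->3->1->0, total 2 + 3 + 5, length 3.
Answer: λ = 10/3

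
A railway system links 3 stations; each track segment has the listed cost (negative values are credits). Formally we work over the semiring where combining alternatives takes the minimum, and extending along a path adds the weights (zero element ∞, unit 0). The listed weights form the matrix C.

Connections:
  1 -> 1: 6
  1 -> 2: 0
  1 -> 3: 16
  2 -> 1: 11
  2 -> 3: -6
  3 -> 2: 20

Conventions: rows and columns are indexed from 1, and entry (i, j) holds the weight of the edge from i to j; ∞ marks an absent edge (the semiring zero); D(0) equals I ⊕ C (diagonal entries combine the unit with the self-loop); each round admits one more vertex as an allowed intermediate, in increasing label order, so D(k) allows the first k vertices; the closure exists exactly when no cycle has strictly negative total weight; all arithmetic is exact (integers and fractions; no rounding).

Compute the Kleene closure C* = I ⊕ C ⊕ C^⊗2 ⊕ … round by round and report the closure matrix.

D(0):
  [0, 0, 16]
  [11, 0, -6]
  [∞, 20, 0]
D(1):
  [0, 0, 16]
  [11, 0, -6]
  [∞, 20, 0]
D(2):
  [0, 0, -6]
  [11, 0, -6]
  [31, 20, 0]
D(3):
  [0, 0, -6]
  [11, 0, -6]
  [31, 20, 0]
Answer: C* = [[0, 0, -6], [11, 0, -6], [31, 20, 0]]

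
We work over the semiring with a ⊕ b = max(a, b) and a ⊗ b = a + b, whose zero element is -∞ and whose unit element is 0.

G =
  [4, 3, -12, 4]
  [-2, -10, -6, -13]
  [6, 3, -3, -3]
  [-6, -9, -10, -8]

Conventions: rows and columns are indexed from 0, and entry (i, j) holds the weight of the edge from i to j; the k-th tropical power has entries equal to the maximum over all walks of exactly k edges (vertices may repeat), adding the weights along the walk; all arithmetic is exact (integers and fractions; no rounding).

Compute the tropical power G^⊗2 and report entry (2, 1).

G^⊗2:
  [8, 7, -3, 8]
  [2, 1, -9, 2]
  [10, 9, -3, 10]
  [-2, -3, -13, -2]
Key observation: the optimum is the walk 2->0->1, with weight 6 + 3 = 9.
Optimal value attained by: walk 2->0->1.
Answer: (G^⊗2)[2][1] = 9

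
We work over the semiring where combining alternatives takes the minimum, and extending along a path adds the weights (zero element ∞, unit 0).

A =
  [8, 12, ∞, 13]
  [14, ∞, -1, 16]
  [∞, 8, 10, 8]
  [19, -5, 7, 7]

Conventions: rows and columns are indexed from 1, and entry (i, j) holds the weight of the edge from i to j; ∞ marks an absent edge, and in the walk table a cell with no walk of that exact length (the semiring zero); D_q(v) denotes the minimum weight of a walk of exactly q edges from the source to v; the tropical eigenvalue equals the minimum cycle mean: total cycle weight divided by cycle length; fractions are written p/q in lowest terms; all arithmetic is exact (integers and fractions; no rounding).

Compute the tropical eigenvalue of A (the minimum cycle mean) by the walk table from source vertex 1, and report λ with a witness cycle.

q=0: [0, ∞, ∞, ∞]
q=1: [8, 12, ∞, 13]
q=2: [16, 8, 11, 20]
q=3: [22, 15, 7, 19]
q=4: [29, 14, 14, 15]
Optimal cycle mean attained by: cycle 2->3->4->2, total (-1) + 8 + (-5), length 3.
Answer: λ = 2/3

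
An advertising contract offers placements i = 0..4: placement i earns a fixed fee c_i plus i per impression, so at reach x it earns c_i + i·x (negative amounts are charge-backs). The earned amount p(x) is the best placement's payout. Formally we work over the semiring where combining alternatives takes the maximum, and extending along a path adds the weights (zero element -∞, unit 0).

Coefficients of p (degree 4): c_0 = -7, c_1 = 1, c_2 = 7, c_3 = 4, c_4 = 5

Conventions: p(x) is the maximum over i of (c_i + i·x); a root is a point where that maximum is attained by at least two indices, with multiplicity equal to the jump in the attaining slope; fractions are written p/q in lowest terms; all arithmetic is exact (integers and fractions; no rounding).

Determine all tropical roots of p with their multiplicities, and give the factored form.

hull edge (i=0, c=-7) to (i=1, c=1): slope 8, span 1
hull edge (i=1, c=1) to (i=2, c=7): slope 6, span 1
hull edge (i=2, c=7) to (i=4, c=5): slope -1, span 2
Factored form: p(x) = 5 ⊗ (x ⊕ (-8)) ⊗ (x ⊕ (-6)) ⊗ (x ⊕ 1) ⊗ (x ⊕ 1)
Answer: roots = -8 (mult 1), -6 (mult 1), 1 (mult 2)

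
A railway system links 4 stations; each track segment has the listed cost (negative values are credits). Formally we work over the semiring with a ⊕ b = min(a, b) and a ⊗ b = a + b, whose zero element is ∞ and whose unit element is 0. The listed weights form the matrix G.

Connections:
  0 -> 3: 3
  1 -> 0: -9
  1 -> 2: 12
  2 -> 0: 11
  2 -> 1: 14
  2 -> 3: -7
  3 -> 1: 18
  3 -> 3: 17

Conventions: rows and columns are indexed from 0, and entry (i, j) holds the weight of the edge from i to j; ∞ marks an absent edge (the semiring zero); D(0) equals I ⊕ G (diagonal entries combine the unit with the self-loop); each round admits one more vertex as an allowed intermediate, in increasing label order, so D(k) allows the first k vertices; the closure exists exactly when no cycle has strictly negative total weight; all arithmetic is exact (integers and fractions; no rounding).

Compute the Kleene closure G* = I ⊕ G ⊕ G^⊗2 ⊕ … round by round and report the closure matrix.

D(0):
  [0, ∞, ∞, 3]
  [-9, 0, 12, ∞]
  [11, 14, 0, -7]
  [∞, 18, ∞, 0]
D(1):
  [0, ∞, ∞, 3]
  [-9, 0, 12, -6]
  [11, 14, 0, -7]
  [∞, 18, ∞, 0]
D(2):
  [0, ∞, ∞, 3]
  [-9, 0, 12, -6]
  [5, 14, 0, -7]
  [9, 18, 30, 0]
D(3):
  [0, ∞, ∞, 3]
  [-9, 0, 12, -6]
  [5, 14, 0, -7]
  [9, 18, 30, 0]
D(4):
  [0, 21, 33, 3]
  [-9, 0, 12, -6]
  [2, 11, 0, -7]
  [9, 18, 30, 0]
Answer: G* = [[0, 21, 33, 3], [-9, 0, 12, -6], [2, 11, 0, -7], [9, 18, 30, 0]]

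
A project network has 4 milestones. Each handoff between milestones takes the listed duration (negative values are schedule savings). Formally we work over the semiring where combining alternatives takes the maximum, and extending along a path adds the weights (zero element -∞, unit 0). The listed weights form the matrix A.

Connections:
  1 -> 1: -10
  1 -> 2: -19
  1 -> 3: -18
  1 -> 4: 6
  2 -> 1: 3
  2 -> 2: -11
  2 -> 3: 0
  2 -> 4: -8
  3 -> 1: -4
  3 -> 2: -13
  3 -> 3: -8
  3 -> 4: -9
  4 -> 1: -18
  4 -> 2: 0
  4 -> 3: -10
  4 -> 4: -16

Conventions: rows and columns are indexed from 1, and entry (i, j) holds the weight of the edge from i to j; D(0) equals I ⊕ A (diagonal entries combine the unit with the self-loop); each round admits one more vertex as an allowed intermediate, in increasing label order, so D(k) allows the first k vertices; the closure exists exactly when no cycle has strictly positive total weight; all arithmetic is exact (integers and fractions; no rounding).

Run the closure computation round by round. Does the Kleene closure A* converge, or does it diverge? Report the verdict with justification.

D(0):
  [0, -19, -18, 6]
  [3, 0, 0, -8]
  [-4, -13, 0, -9]
  [-18, 0, -10, 0]
D(1):
  [0, -19, -18, 6]
  [3, 0, 0, 9]
  [-4, -13, 0, 2]
  [-18, 0, -10, 0]
Detection: at round 2, diagonal entry (4, 4) turns strictly positive.
Key observation: the cycle 4->2->1->4 has total weight 0 + 3 + 6, which is strictly positive.
Answer: DIVERGES — positive cycle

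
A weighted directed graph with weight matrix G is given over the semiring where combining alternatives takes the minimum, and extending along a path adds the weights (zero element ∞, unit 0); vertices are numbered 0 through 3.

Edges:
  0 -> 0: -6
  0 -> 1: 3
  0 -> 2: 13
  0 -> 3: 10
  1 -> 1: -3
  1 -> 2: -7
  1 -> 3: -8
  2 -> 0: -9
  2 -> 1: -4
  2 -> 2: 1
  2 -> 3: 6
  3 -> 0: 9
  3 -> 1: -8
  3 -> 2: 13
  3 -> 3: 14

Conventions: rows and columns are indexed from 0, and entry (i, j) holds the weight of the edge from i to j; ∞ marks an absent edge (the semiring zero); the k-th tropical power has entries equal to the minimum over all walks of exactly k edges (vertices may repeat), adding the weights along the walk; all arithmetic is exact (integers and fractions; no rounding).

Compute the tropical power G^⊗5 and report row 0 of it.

G^⊗2:
  [-12, -3, -4, -5]
  [-16, -16, -10, -11]
  [-15, -7, -11, -12]
  [3, -11, -15, -16]
G^⊗3:
  [-18, -13, -10, -11]
  [-22, -19, -23, -24]
  [-21, -20, -14, -15]
  [-24, -24, -18, -19]
G^⊗4:
  [-24, -19, -20, -21]
  [-32, -32, -26, -27]
  [-27, -23, -27, -28]
  [-30, -27, -31, -32]
G^⊗5:
  [-30, -29, -26, -27]
  [-38, -35, -39, -40]
  [-36, -36, -30, -31]
  [-40, -40, -34, -35]
Answer: row 0 of G^⊗5 = [-30, -29, -26, -27]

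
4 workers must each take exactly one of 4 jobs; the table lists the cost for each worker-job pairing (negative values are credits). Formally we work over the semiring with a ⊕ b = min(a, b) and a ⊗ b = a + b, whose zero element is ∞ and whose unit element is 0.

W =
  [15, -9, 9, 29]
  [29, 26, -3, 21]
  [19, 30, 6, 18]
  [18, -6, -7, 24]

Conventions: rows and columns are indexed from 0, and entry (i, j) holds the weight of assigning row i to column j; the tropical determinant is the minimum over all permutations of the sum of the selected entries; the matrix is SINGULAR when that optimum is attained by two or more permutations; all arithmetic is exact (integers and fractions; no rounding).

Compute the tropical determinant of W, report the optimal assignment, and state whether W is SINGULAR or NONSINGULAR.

σ = (0, 1, 2, 3): 15 + 26 + 6 + 24 = 71
σ = (0, 1, 3, 2): 15 + 26 + 18 + (-7) = 52
σ = (0, 2, 1, 3): 15 + (-3) + 30 + 24 = 66
σ = (0, 2, 3, 1): 15 + (-3) + 18 + (-6) = 24
σ = (0, 3, 1, 2): 15 + 21 + 30 + (-7) = 59
σ = (0, 3, 2, 1): 15 + 21 + 6 + (-6) = 36
σ = (1, 0, 2, 3): (-9) + 29 + 6 + 24 = 50
σ = (1, 0, 3, 2): (-9) + 29 + 18 + (-7) = 31
σ = (1, 2, 0, 3): (-9) + (-3) + 19 + 24 = 31
σ = (1, 2, 3, 0): (-9) + (-3) + 18 + 18 = 24
σ = (1, 3, 0, 2): (-9) + 21 + 19 + (-7) = 24
σ = (1, 3, 2, 0): (-9) + 21 + 6 + 18 = 36
σ = (2, 0, 1, 3): 9 + 29 + 30 + 24 = 92
σ = (2, 0, 3, 1): 9 + 29 + 18 + (-6) = 50
σ = (2, 1, 0, 3): 9 + 26 + 19 + 24 = 78
σ = (2, 1, 3, 0): 9 + 26 + 18 + 18 = 71
σ = (2, 3, 0, 1): 9 + 21 + 19 + (-6) = 43
σ = (2, 3, 1, 0): 9 + 21 + 30 + 18 = 78
σ = (3, 0, 1, 2): 29 + 29 + 30 + (-7) = 81
σ = (3, 0, 2, 1): 29 + 29 + 6 + (-6) = 58
σ = (3, 1, 0, 2): 29 + 26 + 19 + (-7) = 67
σ = (3, 1, 2, 0): 29 + 26 + 6 + 18 = 79
σ = (3, 2, 0, 1): 29 + (-3) + 19 + (-6) = 39
σ = (3, 2, 1, 0): 29 + (-3) + 30 + 18 = 74
Optimal value attained by: σ = (0, 2, 3, 1).
Answer: det⊕(W) = 24; verdict: SINGULAR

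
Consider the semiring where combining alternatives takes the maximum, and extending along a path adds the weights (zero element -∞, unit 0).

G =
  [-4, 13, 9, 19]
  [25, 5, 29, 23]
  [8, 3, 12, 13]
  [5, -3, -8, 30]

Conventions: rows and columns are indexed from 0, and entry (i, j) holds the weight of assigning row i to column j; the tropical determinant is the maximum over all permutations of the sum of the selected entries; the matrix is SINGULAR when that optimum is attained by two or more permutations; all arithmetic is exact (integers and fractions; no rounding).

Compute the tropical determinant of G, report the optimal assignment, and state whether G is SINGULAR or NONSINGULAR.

σ = (0, 1, 2, 3): (-4) + 5 + 12 + 30 = 43
σ = (0, 1, 3, 2): (-4) + 5 + 13 + (-8) = 6
σ = (0, 2, 1, 3): (-4) + 29 + 3 + 30 = 58
σ = (0, 2, 3, 1): (-4) + 29 + 13 + (-3) = 35
σ = (0, 3, 1, 2): (-4) + 23 + 3 + (-8) = 14
σ = (0, 3, 2, 1): (-4) + 23 + 12 + (-3) = 28
σ = (1, 0, 2, 3): 13 + 25 + 12 + 30 = 80
σ = (1, 0, 3, 2): 13 + 25 + 13 + (-8) = 43
σ = (1, 2, 0, 3): 13 + 29 + 8 + 30 = 80
σ = (1, 2, 3, 0): 13 + 29 + 13 + 5 = 60
σ = (1, 3, 0, 2): 13 + 23 + 8 + (-8) = 36
σ = (1, 3, 2, 0): 13 + 23 + 12 + 5 = 53
σ = (2, 0, 1, 3): 9 + 25 + 3 + 30 = 67
σ = (2, 0, 3, 1): 9 + 25 + 13 + (-3) = 44
σ = (2, 1, 0, 3): 9 + 5 + 8 + 30 = 52
σ = (2, 1, 3, 0): 9 + 5 + 13 + 5 = 32
σ = (2, 3, 0, 1): 9 + 23 + 8 + (-3) = 37
σ = (2, 3, 1, 0): 9 + 23 + 3 + 5 = 40
σ = (3, 0, 1, 2): 19 + 25 + 3 + (-8) = 39
σ = (3, 0, 2, 1): 19 + 25 + 12 + (-3) = 53
σ = (3, 1, 0, 2): 19 + 5 + 8 + (-8) = 24
σ = (3, 1, 2, 0): 19 + 5 + 12 + 5 = 41
σ = (3, 2, 0, 1): 19 + 29 + 8 + (-3) = 53
σ = (3, 2, 1, 0): 19 + 29 + 3 + 5 = 56
Optimal value attained by: σ = (1, 0, 2, 3).
Answer: det⊕(G) = 80; verdict: SINGULAR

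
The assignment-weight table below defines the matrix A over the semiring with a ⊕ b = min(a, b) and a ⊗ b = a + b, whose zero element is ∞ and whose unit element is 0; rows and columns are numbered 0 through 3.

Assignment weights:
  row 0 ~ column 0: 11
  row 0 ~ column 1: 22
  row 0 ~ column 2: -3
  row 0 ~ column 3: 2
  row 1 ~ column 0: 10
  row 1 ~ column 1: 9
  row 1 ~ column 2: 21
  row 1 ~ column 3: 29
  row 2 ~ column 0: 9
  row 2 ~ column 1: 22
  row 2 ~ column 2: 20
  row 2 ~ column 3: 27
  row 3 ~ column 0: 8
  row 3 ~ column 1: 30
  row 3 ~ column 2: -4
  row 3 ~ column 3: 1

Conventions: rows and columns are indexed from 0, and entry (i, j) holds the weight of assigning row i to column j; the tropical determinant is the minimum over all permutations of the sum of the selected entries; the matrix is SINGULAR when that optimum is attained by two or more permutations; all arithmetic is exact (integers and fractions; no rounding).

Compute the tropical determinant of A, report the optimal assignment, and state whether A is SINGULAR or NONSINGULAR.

σ = (0, 1, 2, 3): 11 + 9 + 20 + 1 = 41
σ = (0, 1, 3, 2): 11 + 9 + 27 + (-4) = 43
σ = (0, 2, 1, 3): 11 + 21 + 22 + 1 = 55
σ = (0, 2, 3, 1): 11 + 21 + 27 + 30 = 89
σ = (0, 3, 1, 2): 11 + 29 + 22 + (-4) = 58
σ = (0, 3, 2, 1): 11 + 29 + 20 + 30 = 90
σ = (1, 0, 2, 3): 22 + 10 + 20 + 1 = 53
σ = (1, 0, 3, 2): 22 + 10 + 27 + (-4) = 55
σ = (1, 2, 0, 3): 22 + 21 + 9 + 1 = 53
σ = (1, 2, 3, 0): 22 + 21 + 27 + 8 = 78
σ = (1, 3, 0, 2): 22 + 29 + 9 + (-4) = 56
σ = (1, 3, 2, 0): 22 + 29 + 20 + 8 = 79
σ = (2, 0, 1, 3): (-3) + 10 + 22 + 1 = 30
σ = (2, 0, 3, 1): (-3) + 10 + 27 + 30 = 64
σ = (2, 1, 0, 3): (-3) + 9 + 9 + 1 = 16
σ = (2, 1, 3, 0): (-3) + 9 + 27 + 8 = 41
σ = (2, 3, 0, 1): (-3) + 29 + 9 + 30 = 65
σ = (2, 3, 1, 0): (-3) + 29 + 22 + 8 = 56
σ = (3, 0, 1, 2): 2 + 10 + 22 + (-4) = 30
σ = (3, 0, 2, 1): 2 + 10 + 20 + 30 = 62
σ = (3, 1, 0, 2): 2 + 9 + 9 + (-4) = 16
σ = (3, 1, 2, 0): 2 + 9 + 20 + 8 = 39
σ = (3, 2, 0, 1): 2 + 21 + 9 + 30 = 62
σ = (3, 2, 1, 0): 2 + 21 + 22 + 8 = 53
Optimal value attained by: σ = (2, 1, 0, 3).
Answer: det⊕(A) = 16; verdict: SINGULAR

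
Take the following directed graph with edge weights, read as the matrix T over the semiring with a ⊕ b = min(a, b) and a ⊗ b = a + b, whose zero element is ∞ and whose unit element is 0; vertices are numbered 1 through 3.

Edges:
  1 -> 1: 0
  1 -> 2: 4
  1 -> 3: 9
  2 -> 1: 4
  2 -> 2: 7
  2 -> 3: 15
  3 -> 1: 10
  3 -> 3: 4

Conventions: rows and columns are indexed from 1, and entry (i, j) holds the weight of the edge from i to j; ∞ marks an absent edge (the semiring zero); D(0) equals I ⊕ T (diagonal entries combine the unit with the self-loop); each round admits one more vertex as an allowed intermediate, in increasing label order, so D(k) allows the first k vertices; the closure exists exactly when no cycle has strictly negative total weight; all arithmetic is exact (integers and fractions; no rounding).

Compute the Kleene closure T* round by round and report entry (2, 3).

D(0):
  [0, 4, 9]
  [4, 0, 15]
  [10, ∞, 0]
D(1):
  [0, 4, 9]
  [4, 0, 13]
  [10, 14, 0]
D(2):
  [0, 4, 9]
  [4, 0, 13]
  [10, 14, 0]
D(3):
  [0, 4, 9]
  [4, 0, 13]
  [10, 14, 0]
Answer: T*[2][3] = 13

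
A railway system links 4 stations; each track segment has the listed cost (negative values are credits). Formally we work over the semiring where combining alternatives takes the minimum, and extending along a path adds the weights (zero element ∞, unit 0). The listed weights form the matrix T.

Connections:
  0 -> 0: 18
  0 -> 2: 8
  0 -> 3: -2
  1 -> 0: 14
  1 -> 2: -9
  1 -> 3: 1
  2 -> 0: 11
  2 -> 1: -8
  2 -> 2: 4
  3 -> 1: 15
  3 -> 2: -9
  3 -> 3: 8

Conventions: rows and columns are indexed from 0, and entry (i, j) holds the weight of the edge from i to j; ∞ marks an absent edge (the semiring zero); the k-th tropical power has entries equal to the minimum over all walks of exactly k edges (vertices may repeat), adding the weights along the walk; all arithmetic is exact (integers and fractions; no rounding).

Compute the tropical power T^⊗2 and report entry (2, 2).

T^⊗2:
  [19, 0, -11, 6]
  [2, -17, -8, 9]
  [6, -4, -17, -7]
  [2, -17, -5, 16]
Key observation: the optimum is the walk 2->1->2, with weight (-8) + (-9) = -17.
Optimal value attained by: walk 2->1->2.
Answer: (T^⊗2)[2][2] = -17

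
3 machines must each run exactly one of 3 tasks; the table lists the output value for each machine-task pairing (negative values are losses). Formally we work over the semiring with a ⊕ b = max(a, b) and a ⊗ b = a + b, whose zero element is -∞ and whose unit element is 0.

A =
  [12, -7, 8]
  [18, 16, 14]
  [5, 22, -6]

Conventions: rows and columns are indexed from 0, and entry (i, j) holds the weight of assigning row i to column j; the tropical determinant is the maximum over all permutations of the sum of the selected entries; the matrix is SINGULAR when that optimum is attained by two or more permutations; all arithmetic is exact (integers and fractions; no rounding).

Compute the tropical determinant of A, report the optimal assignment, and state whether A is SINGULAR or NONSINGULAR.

σ = (0, 1, 2): 12 + 16 + (-6) = 22
σ = (0, 2, 1): 12 + 14 + 22 = 48
σ = (1, 0, 2): (-7) + 18 + (-6) = 5
σ = (1, 2, 0): (-7) + 14 + 5 = 12
σ = (2, 0, 1): 8 + 18 + 22 = 48
σ = (2, 1, 0): 8 + 16 + 5 = 29
Optimal value attained by: σ = (0, 2, 1).
Answer: det⊕(A) = 48; verdict: SINGULAR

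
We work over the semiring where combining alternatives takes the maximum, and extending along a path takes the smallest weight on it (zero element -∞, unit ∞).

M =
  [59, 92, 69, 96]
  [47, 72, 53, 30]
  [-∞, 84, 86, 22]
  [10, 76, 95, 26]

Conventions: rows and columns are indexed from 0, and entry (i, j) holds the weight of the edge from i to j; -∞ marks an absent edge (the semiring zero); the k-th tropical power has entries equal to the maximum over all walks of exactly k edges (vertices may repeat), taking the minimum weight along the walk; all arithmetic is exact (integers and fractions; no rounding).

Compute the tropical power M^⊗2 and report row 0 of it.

M^⊗2:
  [59, 76, 95, 59]
  [47, 72, 53, 47]
  [47, 84, 86, 30]
  [47, 84, 86, 30]
Answer: row 0 of M^⊗2 = [59, 76, 95, 59]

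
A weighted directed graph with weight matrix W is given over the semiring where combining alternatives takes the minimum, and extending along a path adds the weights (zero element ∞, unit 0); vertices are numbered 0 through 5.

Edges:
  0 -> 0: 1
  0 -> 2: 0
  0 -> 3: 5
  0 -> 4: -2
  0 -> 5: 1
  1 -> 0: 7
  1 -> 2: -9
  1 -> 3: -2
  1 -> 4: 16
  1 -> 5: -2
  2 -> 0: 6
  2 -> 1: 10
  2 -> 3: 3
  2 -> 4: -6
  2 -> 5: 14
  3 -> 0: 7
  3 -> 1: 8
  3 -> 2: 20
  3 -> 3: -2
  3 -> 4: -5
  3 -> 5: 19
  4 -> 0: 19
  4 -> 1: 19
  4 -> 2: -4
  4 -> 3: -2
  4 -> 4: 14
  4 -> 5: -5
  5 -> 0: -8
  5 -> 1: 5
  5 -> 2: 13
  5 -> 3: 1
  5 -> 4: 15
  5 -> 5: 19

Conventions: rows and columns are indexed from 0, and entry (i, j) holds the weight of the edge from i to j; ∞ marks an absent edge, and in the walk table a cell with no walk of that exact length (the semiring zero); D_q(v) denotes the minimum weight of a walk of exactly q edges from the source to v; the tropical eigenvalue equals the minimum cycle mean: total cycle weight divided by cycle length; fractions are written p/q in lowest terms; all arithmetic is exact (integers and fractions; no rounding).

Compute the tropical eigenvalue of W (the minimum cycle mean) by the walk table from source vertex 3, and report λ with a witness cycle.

q=0: [∞, ∞, ∞, 0, ∞, ∞]
q=1: [7, 8, 20, -2, -5, 19]
q=2: [5, 6, -9, -7, -7, -10]
q=3: [-18, -5, -11, -9, -15, -12]
q=4: [-20, -7, -19, -17, -20, -20]
q=5: [-28, -15, -24, -22, -25, -25]
q=6: [-33, -20, -29, -27, -30, -30]
Optimal cycle mean attained by: cycle 0->4->5->0, total (-2) + (-5) + (-8), length 3.
Answer: λ = -5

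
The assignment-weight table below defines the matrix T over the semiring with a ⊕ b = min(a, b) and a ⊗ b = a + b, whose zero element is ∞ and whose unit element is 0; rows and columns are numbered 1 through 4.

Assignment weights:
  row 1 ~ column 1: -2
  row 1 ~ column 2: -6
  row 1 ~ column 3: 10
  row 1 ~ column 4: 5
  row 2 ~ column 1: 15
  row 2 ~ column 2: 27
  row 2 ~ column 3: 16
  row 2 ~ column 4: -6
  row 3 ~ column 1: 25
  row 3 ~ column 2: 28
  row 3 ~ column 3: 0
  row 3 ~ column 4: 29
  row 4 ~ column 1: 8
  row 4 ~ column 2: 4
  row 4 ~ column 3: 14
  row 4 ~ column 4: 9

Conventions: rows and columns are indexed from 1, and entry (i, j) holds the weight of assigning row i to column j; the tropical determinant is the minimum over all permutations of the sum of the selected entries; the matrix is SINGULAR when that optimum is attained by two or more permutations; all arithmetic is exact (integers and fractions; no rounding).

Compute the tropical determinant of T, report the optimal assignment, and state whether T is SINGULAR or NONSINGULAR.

σ = (1, 2, 3, 4): (-2) + 27 + 0 + 9 = 34
σ = (1, 2, 4, 3): (-2) + 27 + 29 + 14 = 68
σ = (1, 3, 2, 4): (-2) + 16 + 28 + 9 = 51
σ = (1, 3, 4, 2): (-2) + 16 + 29 + 4 = 47
σ = (1, 4, 2, 3): (-2) + (-6) + 28 + 14 = 34
σ = (1, 4, 3, 2): (-2) + (-6) + 0 + 4 = -4
σ = (2, 1, 3, 4): (-6) + 15 + 0 + 9 = 18
σ = (2, 1, 4, 3): (-6) + 15 + 29 + 14 = 52
σ = (2, 3, 1, 4): (-6) + 16 + 25 + 9 = 44
σ = (2, 3, 4, 1): (-6) + 16 + 29 + 8 = 47
σ = (2, 4, 1, 3): (-6) + (-6) + 25 + 14 = 27
σ = (2, 4, 3, 1): (-6) + (-6) + 0 + 8 = -4
σ = (3, 1, 2, 4): 10 + 15 + 28 + 9 = 62
σ = (3, 1, 4, 2): 10 + 15 + 29 + 4 = 58
σ = (3, 2, 1, 4): 10 + 27 + 25 + 9 = 71
σ = (3, 2, 4, 1): 10 + 27 + 29 + 8 = 74
σ = (3, 4, 1, 2): 10 + (-6) + 25 + 4 = 33
σ = (3, 4, 2, 1): 10 + (-6) + 28 + 8 = 40
σ = (4, 1, 2, 3): 5 + 15 + 28 + 14 = 62
σ = (4, 1, 3, 2): 5 + 15 + 0 + 4 = 24
σ = (4, 2, 1, 3): 5 + 27 + 25 + 14 = 71
σ = (4, 2, 3, 1): 5 + 27 + 0 + 8 = 40
σ = (4, 3, 1, 2): 5 + 16 + 25 + 4 = 50
σ = (4, 3, 2, 1): 5 + 16 + 28 + 8 = 57
Optimal value attained by: σ = (1, 4, 3, 2).
Answer: det⊕(T) = -4; verdict: SINGULAR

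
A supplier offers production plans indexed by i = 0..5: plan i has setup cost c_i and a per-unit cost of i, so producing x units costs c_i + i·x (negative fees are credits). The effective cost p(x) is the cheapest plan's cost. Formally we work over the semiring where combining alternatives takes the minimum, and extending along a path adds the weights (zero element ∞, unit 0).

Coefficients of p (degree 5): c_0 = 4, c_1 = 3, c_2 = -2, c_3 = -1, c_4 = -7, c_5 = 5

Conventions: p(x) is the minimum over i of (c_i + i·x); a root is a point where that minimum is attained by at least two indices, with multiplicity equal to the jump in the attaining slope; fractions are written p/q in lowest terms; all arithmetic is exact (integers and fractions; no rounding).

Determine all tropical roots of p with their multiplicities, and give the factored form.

hull edge (i=0, c=4) to (i=2, c=-2): slope -3, span 2
hull edge (i=2, c=-2) to (i=4, c=-7): slope -5/2, span 2
hull edge (i=4, c=-7) to (i=5, c=5): slope 12, span 1
Factored form: p(x) = 5 ⊗ (x ⊕ (-12)) ⊗ (x ⊕ 5/2) ⊗ (x ⊕ 5/2) ⊗ (x ⊕ 3) ⊗ (x ⊕ 3)
Answer: roots = -12 (mult 1), 5/2 (mult 2), 3 (mult 2)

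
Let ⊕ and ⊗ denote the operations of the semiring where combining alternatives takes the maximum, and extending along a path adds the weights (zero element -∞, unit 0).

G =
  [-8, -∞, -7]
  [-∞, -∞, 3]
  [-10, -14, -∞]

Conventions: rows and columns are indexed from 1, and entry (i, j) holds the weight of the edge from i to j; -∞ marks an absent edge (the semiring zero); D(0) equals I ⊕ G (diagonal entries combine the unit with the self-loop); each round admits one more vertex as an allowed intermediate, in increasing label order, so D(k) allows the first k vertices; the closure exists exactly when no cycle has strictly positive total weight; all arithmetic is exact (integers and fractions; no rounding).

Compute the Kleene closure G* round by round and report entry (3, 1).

D(0):
  [0, -∞, -7]
  [-∞, 0, 3]
  [-10, -14, 0]
D(1):
  [0, -∞, -7]
  [-∞, 0, 3]
  [-10, -14, 0]
D(2):
  [0, -∞, -7]
  [-∞, 0, 3]
  [-10, -14, 0]
D(3):
  [0, -21, -7]
  [-7, 0, 3]
  [-10, -14, 0]
Answer: G*[3][1] = -10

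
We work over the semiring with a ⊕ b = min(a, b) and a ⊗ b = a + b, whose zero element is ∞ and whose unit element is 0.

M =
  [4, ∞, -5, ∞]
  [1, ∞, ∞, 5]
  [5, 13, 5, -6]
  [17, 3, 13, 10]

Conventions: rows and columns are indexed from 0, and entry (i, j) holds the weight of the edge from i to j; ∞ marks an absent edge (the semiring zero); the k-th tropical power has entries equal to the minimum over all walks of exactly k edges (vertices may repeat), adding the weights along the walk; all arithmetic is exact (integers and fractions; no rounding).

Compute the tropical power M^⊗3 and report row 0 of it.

M^⊗2:
  [0, 8, -1, -11]
  [5, 8, -4, 15]
  [9, -3, 0, -1]
  [4, 13, 12, 7]
M^⊗3:
  [4, -8, -5, -7]
  [1, 9, 0, -10]
  [-2, 2, 4, -6]
  [8, 10, -1, 6]
Answer: row 0 of M^⊗3 = [4, -8, -5, -7]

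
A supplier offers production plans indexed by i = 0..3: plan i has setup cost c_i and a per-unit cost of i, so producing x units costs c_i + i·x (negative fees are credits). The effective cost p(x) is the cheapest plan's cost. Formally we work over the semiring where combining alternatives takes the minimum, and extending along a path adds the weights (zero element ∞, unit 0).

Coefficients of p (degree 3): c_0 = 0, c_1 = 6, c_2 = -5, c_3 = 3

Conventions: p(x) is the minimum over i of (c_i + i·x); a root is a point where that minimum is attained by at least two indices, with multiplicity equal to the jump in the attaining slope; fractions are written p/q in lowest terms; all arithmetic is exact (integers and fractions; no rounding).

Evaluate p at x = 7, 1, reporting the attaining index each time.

p(7) = min(0+0·7=0, 6+1·7=13, -5+2·7=9, 3+3·7=24) = 0 (attained by i=0)
p(1) = min(0+0·1=0, 6+1·1=7, -5+2·1=-3, 3+3·1=6) = -3 (attained by i=2)
Answer: p(7) = 0; p(1) = -3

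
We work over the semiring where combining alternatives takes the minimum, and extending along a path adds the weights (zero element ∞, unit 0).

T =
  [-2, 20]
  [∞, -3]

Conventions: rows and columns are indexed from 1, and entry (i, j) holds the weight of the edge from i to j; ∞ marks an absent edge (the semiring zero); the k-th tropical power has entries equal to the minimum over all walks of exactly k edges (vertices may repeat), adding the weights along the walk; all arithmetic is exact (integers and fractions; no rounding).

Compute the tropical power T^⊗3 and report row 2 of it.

T^⊗2:
  [-4, 17]
  [∞, -6]
T^⊗3:
  [-6, 14]
  [∞, -9]
Answer: row 2 of T^⊗3 = [∞, -9]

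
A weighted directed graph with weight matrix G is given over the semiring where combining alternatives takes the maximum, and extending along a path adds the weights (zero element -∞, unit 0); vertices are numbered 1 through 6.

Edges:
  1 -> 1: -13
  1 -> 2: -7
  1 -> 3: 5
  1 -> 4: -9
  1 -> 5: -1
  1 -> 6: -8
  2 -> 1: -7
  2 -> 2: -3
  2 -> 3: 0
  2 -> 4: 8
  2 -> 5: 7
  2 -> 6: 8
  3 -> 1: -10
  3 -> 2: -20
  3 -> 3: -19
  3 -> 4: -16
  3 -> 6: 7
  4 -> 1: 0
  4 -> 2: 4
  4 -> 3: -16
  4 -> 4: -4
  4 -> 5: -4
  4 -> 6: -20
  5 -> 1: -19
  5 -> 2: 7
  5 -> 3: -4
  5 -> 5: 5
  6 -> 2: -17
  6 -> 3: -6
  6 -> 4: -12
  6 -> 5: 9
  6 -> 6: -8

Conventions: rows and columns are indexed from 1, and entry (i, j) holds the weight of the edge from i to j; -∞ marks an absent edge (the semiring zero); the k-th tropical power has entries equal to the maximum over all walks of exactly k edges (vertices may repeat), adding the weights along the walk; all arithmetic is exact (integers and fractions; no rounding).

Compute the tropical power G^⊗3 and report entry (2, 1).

G^⊗2:
  [-5, 6, -5, 1, 4, 12]
  [8, 14, 3, 5, 17, 7]
  [-16, -10, 1, -5, 16, -1]
  [-3, 3, 5, 12, 11, 12]
  [0, 12, 7, 15, 14, 15]
  [-10, 16, 5, -9, 14, 1]
G^⊗3:
  [1, 11, 6, 14, 21, 14]
  [7, 24, 14, 22, 22, 22]
  [-3, 23, 12, -2, 21, 8]
  [12, 18, 7, 11, 21, 12]
  [15, 21, 12, 20, 24, 20]
  [9, 21, 16, 24, 23, 24]
Key observation: the optimum is the walk 2->5->2->1, with weight 7 + 7 + (-7) = 7.
Optimal value attained by: walk 2->5->2->1.
Answer: (G^⊗3)[2][1] = 7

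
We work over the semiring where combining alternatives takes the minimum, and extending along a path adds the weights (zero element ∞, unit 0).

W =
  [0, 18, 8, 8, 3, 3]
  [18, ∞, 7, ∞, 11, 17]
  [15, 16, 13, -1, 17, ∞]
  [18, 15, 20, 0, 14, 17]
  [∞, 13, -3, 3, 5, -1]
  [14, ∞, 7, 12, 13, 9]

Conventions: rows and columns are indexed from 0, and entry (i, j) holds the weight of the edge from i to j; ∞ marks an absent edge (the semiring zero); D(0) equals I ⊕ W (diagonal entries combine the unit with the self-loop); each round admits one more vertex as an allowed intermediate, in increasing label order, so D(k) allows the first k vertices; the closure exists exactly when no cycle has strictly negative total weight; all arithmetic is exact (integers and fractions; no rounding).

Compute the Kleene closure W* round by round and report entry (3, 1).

D(0):
  [0, 18, 8, 8, 3, 3]
  [18, 0, 7, ∞, 11, 17]
  [15, 16, 0, -1, 17, ∞]
  [18, 15, 20, 0, 14, 17]
  [∞, 13, -3, 3, 0, -1]
  [14, ∞, 7, 12, 13, 0]
D(1):
  [0, 18, 8, 8, 3, 3]
  [18, 0, 7, 26, 11, 17]
  [15, 16, 0, -1, 17, 18]
  [18, 15, 20, 0, 14, 17]
  [∞, 13, -3, 3, 0, -1]
  [14, 32, 7, 12, 13, 0]
D(2):
  [0, 18, 8, 8, 3, 3]
  [18, 0, 7, 26, 11, 17]
  [15, 16, 0, -1, 17, 18]
  [18, 15, 20, 0, 14, 17]
  [31, 13, -3, 3, 0, -1]
  [14, 32, 7, 12, 13, 0]
D(3):
  [0, 18, 8, 7, 3, 3]
  [18, 0, 7, 6, 11, 17]
  [15, 16, 0, -1, 17, 18]
  [18, 15, 20, 0, 14, 17]
  [12, 13, -3, -4, 0, -1]
  [14, 23, 7, 6, 13, 0]
D(4):
  [0, 18, 8, 7, 3, 3]
  [18, 0, 7, 6, 11, 17]
  [15, 14, 0, -1, 13, 16]
  [18, 15, 20, 0, 14, 17]
  [12, 11, -3, -4, 0, -1]
  [14, 21, 7, 6, 13, 0]
D(5):
  [0, 14, 0, -1, 3, 2]
  [18, 0, 7, 6, 11, 10]
  [15, 14, 0, -1, 13, 12]
  [18, 15, 11, 0, 14, 13]
  [12, 11, -3, -4, 0, -1]
  [14, 21, 7, 6, 13, 0]
D(6):
  [0, 14, 0, -1, 3, 2]
  [18, 0, 7, 6, 11, 10]
  [15, 14, 0, -1, 13, 12]
  [18, 15, 11, 0, 14, 13]
  [12, 11, -3, -4, 0, -1]
  [14, 21, 7, 6, 13, 0]
Answer: W*[3][1] = 15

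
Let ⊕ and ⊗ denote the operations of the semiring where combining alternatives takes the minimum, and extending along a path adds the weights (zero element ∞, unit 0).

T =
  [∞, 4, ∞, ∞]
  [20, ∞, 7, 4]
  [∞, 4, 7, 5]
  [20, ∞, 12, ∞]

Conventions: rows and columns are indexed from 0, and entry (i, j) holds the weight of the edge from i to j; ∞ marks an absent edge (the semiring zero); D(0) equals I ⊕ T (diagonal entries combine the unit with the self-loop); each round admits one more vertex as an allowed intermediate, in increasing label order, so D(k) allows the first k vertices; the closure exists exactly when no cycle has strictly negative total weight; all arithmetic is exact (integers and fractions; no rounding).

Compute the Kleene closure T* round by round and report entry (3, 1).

D(0):
  [0, 4, ∞, ∞]
  [20, 0, 7, 4]
  [∞, 4, 0, 5]
  [20, ∞, 12, 0]
D(1):
  [0, 4, ∞, ∞]
  [20, 0, 7, 4]
  [∞, 4, 0, 5]
  [20, 24, 12, 0]
D(2):
  [0, 4, 11, 8]
  [20, 0, 7, 4]
  [24, 4, 0, 5]
  [20, 24, 12, 0]
D(3):
  [0, 4, 11, 8]
  [20, 0, 7, 4]
  [24, 4, 0, 5]
  [20, 16, 12, 0]
D(4):
  [0, 4, 11, 8]
  [20, 0, 7, 4]
  [24, 4, 0, 5]
  [20, 16, 12, 0]
Answer: T*[3][1] = 16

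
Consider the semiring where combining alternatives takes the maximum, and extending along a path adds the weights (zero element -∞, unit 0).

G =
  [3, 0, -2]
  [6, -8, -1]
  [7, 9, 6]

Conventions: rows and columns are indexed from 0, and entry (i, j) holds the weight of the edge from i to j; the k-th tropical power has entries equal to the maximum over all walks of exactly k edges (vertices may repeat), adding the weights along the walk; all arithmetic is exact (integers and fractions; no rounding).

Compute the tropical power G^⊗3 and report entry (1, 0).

G^⊗2:
  [6, 7, 4]
  [9, 8, 5]
  [15, 15, 12]
G^⊗3:
  [13, 13, 10]
  [14, 14, 11]
  [21, 21, 18]
Key observation: the optimum is the walk 1->2->1->0, with weight (-1) + 9 + 6 = 14.
Optimal value attained by: walk 1->2->1->0.
Answer: (G^⊗3)[1][0] = 14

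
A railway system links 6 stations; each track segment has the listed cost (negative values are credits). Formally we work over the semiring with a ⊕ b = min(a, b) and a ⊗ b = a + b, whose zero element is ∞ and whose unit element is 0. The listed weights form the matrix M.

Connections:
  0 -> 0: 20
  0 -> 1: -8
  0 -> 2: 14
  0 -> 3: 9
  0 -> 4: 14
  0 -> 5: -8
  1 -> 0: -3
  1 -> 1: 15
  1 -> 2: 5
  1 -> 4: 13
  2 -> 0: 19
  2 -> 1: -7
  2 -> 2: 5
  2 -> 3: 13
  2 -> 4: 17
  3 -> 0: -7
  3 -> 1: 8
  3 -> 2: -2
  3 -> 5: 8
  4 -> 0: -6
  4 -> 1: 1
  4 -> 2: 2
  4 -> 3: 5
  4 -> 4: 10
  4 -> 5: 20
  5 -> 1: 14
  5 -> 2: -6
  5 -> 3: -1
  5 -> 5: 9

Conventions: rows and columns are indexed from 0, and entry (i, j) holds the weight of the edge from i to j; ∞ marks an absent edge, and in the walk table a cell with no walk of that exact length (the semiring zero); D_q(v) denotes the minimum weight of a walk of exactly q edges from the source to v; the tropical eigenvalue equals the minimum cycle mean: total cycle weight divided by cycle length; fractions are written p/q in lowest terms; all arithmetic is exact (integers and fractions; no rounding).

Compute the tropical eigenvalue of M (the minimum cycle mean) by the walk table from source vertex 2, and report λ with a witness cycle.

q=0: [∞, ∞, 0, ∞, ∞, ∞]
q=1: [19, -7, 5, 13, 17, ∞]
q=2: [-10, -2, -2, 18, 6, 11]
q=3: [-5, -18, 3, -1, 4, -18]
q=4: [-21, -13, -24, -19, -5, -13]
q=5: [-26, -31, -21, -14, -7, -29]
q=6: [-34, -34, -35, -30, -18, -34]
Optimal cycle mean attained by: cycle 0->5->2->1->0, total (-8) + (-6) + (-7) + (-3), length 4.
Answer: λ = -6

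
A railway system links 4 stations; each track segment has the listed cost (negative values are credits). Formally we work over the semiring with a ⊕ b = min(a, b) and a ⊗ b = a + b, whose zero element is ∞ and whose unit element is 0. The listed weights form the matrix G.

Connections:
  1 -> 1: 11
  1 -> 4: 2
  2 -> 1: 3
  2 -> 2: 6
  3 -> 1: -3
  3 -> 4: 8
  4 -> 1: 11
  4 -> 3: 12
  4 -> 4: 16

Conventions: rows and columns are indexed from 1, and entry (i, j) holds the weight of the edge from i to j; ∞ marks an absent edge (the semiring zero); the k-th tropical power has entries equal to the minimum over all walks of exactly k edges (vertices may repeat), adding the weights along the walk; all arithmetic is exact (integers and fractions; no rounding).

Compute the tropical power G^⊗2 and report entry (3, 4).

G^⊗2:
  [13, ∞, 14, 13]
  [9, 12, ∞, 5]
  [8, ∞, 20, -1]
  [9, ∞, 28, 13]
Key observation: the optimum is the walk 3->1->4, with weight (-3) + 2 = -1.
Optimal value attained by: walk 3->1->4.
Answer: (G^⊗2)[3][4] = -1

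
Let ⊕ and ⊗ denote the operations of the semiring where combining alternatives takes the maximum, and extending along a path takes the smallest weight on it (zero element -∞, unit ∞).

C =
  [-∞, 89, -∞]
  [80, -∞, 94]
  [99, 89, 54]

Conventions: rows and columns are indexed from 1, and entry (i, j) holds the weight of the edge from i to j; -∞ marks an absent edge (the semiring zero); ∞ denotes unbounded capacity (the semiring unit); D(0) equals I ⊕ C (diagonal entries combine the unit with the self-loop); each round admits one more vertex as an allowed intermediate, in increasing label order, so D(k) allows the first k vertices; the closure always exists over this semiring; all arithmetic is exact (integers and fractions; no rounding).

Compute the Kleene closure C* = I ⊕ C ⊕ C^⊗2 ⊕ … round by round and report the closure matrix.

D(0):
  [∞, 89, -∞]
  [80, ∞, 94]
  [99, 89, ∞]
D(1):
  [∞, 89, -∞]
  [80, ∞, 94]
  [99, 89, ∞]
D(2):
  [∞, 89, 89]
  [80, ∞, 94]
  [99, 89, ∞]
D(3):
  [∞, 89, 89]
  [94, ∞, 94]
  [99, 89, ∞]
Answer: C* = [[∞, 89, 89], [94, ∞, 94], [99, 89, ∞]]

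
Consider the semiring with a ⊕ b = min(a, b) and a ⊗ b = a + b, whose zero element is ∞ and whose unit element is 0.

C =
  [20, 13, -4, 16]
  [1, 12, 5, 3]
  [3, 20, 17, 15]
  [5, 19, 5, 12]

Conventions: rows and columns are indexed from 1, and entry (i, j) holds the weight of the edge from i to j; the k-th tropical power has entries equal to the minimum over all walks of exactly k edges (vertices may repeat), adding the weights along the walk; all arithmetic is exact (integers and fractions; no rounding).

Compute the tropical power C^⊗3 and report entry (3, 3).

C^⊗2:
  [-1, 16, 13, 11]
  [8, 14, -3, 15]
  [20, 16, -1, 19]
  [8, 18, 1, 20]
C^⊗3:
  [16, 12, -5, 15]
  [0, 17, 4, 12]
  [2, 19, 16, 14]
  [4, 21, 4, 16]
Key observation: the optimum is the walk 3->1->3->3, with weight 3 + (-4) + 17 = 16.
Optimal value attained by: walk 3->1->3->3.
Answer: (C^⊗3)[3][3] = 16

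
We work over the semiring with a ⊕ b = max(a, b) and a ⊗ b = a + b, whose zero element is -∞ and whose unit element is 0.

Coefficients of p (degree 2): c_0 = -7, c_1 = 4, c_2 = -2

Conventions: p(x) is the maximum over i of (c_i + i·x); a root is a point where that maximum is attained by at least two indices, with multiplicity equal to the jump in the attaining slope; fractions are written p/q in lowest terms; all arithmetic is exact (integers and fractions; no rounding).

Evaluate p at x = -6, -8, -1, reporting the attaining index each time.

p(-6) = max(-7+0·(-6)=-7, 4+1·(-6)=-2, -2+2·(-6)=-14) = -2 (attained by i=1)
p(-8) = max(-7+0·(-8)=-7, 4+1·(-8)=-4, -2+2·(-8)=-18) = -4 (attained by i=1)
p(-1) = max(-7+0·(-1)=-7, 4+1·(-1)=3, -2+2·(-1)=-4) = 3 (attained by i=1)
Answer: p(-6) = -2; p(-8) = -4; p(-1) = 3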